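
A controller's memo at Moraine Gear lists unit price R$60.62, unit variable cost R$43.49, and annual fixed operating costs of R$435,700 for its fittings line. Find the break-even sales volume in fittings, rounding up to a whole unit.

Contribution margin per unit = R$60.62 − R$43.49 = R$17.13.
Break-even Q = R$435,700 / R$17.13 = 25,434.91 → 25,435 fittings.

25,435 fittings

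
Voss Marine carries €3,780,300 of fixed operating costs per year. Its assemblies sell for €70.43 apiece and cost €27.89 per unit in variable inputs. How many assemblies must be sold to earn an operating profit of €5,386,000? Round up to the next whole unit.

215,475 assemblies

Contribution margin per unit = €70.43 − €27.89 = €42.54.
Required volume = (fixed costs + target profit) ÷ CM = (€3,780,300 + €5,386,000) ÷ €42.54 = 215,474.85, so 215,475 assemblies.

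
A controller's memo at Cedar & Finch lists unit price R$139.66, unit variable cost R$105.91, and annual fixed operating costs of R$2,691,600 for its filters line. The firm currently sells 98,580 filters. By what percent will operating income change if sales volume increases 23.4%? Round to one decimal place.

+122.5%

Total contribution margin = 98,580 × R$33.75 = R$3,327,075.00.
EBIT = R$3,327,075.00 − R$2,691,600 = R$635,475.00.
DOL = contribution ÷ EBIT = R$3,327,075.00 ÷ R$635,475.00 = 5.2356.
Operating income changes by 5.2356 × +23.4% = +122.5%.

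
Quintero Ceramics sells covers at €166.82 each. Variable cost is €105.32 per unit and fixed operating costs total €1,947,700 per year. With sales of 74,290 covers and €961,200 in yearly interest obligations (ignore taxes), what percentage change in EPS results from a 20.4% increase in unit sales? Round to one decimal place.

Contribution at this volume is 74,290 × €61.50 = €4,568,835.00.
Operating income = contribution − fixed costs = €4,568,835.00 − €1,947,700 = €2,621,135.00.
Interest = €961,200.00, so EBIT − I = €1,659,935.00.
Degree of combined leverage = contribution ÷ (EBIT − I) = €4,568,835.00 ÷ €1,659,935.00 = 2.7524.
EPS therefore changes by 2.7524 × (+20.4%) = +56.1%.

+56.1%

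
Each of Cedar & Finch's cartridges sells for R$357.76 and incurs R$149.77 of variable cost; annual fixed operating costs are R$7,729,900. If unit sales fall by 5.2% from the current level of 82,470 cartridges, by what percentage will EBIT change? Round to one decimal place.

At 82,470 units, contribution = 82,470 × R$207.99 = R$17,152,935.30.
Subtracting fixed costs: EBIT = R$17,152,935.30 − R$7,729,900 = R$9,423,035.30.
DOL = contribution ÷ EBIT = R$17,152,935.30 ÷ R$9,423,035.30 = 1.8203.
Operating income changes by 1.8203 × -5.2% = -9.5%.

-9.5%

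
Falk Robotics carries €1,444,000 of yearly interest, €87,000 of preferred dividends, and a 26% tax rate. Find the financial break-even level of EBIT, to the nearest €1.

€1,561,568

Grossing the preferred dividend up to pre-tax terms: €87,000 / (1 − 0.26) = €117,567.57.
EPS = 0 when EBIT covers interest plus the pre-tax preferred burden: €1,444,000 + €117,567.57 = €1,561,567.57.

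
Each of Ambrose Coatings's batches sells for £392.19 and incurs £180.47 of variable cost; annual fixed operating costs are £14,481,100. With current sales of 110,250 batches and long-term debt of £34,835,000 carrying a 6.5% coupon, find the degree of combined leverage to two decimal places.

3.54

Total contribution margin = 110,250 × £211.72 = £23,342,130.00.
Subtracting fixed costs: EBIT = £23,342,130.00 − £14,481,100 = £8,861,030.00. Interest = £2,264,275.00, so EBIT − I = £6,596,755.00.
DCL = contribution ÷ (EBIT − I) = £23,342,130.00 ÷ £6,596,755.00 = 3.5384.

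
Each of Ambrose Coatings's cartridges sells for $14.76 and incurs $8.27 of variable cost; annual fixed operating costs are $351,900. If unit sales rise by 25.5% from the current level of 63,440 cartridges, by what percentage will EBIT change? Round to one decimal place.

Contribution at this volume is 63,440 × $6.49 = $411,725.60.
EBIT = $411,725.60 − $351,900 = $59,825.60.
Degree of operating leverage = $411,725.60 / $59,825.60 = 6.8821.
%ΔEBIT = DOL × %ΔSales = 6.8821 × +25.5% = +175.5%.

+175.5%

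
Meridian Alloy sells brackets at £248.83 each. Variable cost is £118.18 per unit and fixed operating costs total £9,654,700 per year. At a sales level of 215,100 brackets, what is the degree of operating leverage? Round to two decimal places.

Total contribution margin = 215,100 × £130.65 = £28,102,815.00.
Operating income = contribution − fixed costs = £28,102,815.00 − £9,654,700 = £18,448,115.00.
So DOL = total CM / EBIT = £28,102,815.00 / £18,448,115.00 = 1.5233.

1.52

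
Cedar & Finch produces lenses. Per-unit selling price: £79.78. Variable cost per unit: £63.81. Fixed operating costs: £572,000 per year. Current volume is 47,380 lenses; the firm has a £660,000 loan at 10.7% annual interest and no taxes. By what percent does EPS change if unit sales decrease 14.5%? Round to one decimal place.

-96.2%

Contribution at this volume is 47,380 × £15.97 = £756,658.60.
EBIT = £756,658.60 − £572,000 = £184,658.60.
Interest = £70,620.00, so EBIT − I = £114,038.60.
Degree of combined leverage = contribution ÷ (EBIT − I) = £756,658.60 ÷ £114,038.60 = 6.6351.
EPS therefore changes by 6.6351 × (-14.5%) = -96.2%.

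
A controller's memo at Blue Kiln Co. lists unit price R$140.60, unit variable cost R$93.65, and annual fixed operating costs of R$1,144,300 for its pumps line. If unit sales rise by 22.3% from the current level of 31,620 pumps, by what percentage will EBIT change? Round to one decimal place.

Total contribution margin = 31,620 × R$46.95 = R$1,484,559.00.
Subtracting fixed costs: EBIT = R$1,484,559.00 − R$1,144,300 = R$340,259.00.
So DOL = total CM / EBIT = R$1,484,559.00 / R$340,259.00 = 4.3630.
Operating income changes by 4.3630 × +22.3% = +97.3%.

+97.3%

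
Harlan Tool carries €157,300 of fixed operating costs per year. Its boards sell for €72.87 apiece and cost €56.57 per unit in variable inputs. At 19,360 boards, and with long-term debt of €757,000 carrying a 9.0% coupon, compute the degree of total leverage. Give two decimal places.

3.50

Total contribution margin = 19,360 × €16.30 = €315,568.00.
EBIT = €315,568.00 − €157,300 = €158,268.00. Interest = €68,130.00, so EBIT − I = €90,138.00.
Degree of total leverage = total CM / (EBIT − interest) = €315,568.00 / €90,138.00 = 3.5009.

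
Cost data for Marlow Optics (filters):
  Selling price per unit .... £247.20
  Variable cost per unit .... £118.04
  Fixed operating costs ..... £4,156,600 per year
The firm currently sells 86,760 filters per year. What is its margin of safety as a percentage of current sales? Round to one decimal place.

62.9%

Each unit contributes £247.20 − £118.04 = £129.16. Break-even units = £4,156,600 ÷ £129.16 = 32,181.79; break-even revenue = 32,181.79 × £247.20 = £7,955,338.49.
Actual sales revenue = 86,760 × £247.20 = £21,447,072.00.
Margin of safety = (£21,447,072.00 − £7,955,338.49) ÷ £21,447,072.00 = 62.9%.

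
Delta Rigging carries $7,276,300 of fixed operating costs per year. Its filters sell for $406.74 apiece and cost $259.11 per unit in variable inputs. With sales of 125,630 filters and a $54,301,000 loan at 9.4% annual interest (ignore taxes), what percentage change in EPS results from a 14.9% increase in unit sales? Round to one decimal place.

+44.8%

At 125,630 units, contribution = 125,630 × $147.63 = $18,546,756.90.
EBIT = $18,546,756.90 − $7,276,300 = $11,270,456.90.
Interest = $5,104,294.00, so EBIT − I = $6,166,162.90.
DCL = total CM / (EBIT − I) = $18,546,756.90 / $6,166,162.90 = 3.0078.
EPS therefore changes by 3.0078 × (+14.9%) = +44.8%.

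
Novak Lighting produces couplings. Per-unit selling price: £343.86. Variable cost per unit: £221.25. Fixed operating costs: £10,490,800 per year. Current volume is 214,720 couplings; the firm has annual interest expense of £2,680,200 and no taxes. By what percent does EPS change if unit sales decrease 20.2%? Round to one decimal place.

-40.4%

At 214,720 units, contribution = 214,720 × £122.61 = £26,326,819.20.
Operating income = contribution − fixed costs = £26,326,819.20 − £10,490,800 = £15,836,019.20.
Interest = £2,680,200.00, so EBIT − I = £13,155,819.20.
Degree of combined leverage = contribution ÷ (EBIT − I) = £26,326,819.20 ÷ £13,155,819.20 = 2.0012.
EPS therefore changes by 2.0012 × (-20.2%) = -40.4%.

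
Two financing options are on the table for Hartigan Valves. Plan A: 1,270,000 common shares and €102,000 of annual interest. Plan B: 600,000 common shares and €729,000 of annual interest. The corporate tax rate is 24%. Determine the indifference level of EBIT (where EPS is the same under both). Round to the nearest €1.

€1,290,493

Set EPS_A = EPS_B: (EBIT − €102,000)(1 − 0.24) ÷ 1,270,000 = (EBIT − €729,000)(1 − 0.24) ÷ 600,000.
Cancelling (1 − t) and cross-multiplying: 600,000·(EBIT − 102,000) = 1,270,000·(EBIT − 729,000).
Solving, EBIT = (729,000·1,270,000 − 102,000·600,000) / (1,270,000 − 600,000) = 864,630,000,000 / 670,000 = 1,290,492.54.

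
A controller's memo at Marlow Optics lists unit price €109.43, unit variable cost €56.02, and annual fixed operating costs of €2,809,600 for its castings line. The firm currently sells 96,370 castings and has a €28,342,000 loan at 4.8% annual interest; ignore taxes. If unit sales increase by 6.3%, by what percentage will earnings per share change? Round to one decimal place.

+33.2%

Contribution at this volume is 96,370 × €53.41 = €5,147,121.70.
Subtracting fixed costs: EBIT = €5,147,121.70 − €2,809,600 = €2,337,521.70.
Interest = €1,360,416.00, so EBIT − I = €977,105.70.
DCL = total CM / (EBIT − I) = €5,147,121.70 / €977,105.70 = 5.2677.
EPS therefore changes by 5.2677 × (+6.3%) = +33.2%.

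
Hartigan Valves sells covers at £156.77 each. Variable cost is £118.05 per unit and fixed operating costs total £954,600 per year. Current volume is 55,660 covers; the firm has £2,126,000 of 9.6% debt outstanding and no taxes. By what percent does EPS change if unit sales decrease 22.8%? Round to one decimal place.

At 55,660 units, contribution = 55,660 × £38.72 = £2,155,155.20.
Operating income = contribution − fixed costs = £2,155,155.20 − £954,600 = £1,200,555.20.
After interest of £204,096.00, pre-tax earnings = £996,459.20.
Degree of combined leverage = contribution ÷ (EBIT − I) = £2,155,155.20 ÷ £996,459.20 = 2.1628.
EPS therefore changes by 2.1628 × (-22.8%) = -49.3%.

-49.3%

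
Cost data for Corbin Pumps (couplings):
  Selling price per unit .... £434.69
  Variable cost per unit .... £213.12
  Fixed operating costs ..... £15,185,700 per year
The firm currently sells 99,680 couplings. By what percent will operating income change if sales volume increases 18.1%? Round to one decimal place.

+57.9%

Total contribution margin = 99,680 × £221.57 = £22,086,097.60.
Subtracting fixed costs: EBIT = £22,086,097.60 − £15,185,700 = £6,900,397.60.
So DOL = total CM / EBIT = £22,086,097.60 / £6,900,397.60 = 3.2007.
%ΔEBIT = DOL × %ΔSales = 3.2007 × +18.1% = +57.9%.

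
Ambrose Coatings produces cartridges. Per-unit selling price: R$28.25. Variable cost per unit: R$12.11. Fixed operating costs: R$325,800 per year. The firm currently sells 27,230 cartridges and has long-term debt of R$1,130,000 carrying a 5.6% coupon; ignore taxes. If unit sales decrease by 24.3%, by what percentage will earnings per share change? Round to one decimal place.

At 27,230 units, contribution = 27,230 × R$16.14 = R$439,492.20.
Operating income = contribution − fixed costs = R$439,492.20 − R$325,800 = R$113,692.20.
Interest = R$63,280.00, so EBIT − I = R$50,412.20.
DCL = total CM / (EBIT − I) = R$439,492.20 / R$50,412.20 = 8.7180.
%ΔEPS = DCL × %ΔSales = 8.7180 × -24.3% = -211.8%.

-211.8%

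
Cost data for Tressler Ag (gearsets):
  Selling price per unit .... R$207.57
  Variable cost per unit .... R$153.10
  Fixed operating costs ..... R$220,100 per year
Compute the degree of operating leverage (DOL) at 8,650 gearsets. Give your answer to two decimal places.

Contribution at this volume is 8,650 × R$54.47 = R$471,165.50.
Operating income = contribution − fixed costs = R$471,165.50 − R$220,100 = R$251,065.50.
DOL = contribution ÷ EBIT = R$471,165.50 ÷ R$251,065.50 = 1.8767.

1.88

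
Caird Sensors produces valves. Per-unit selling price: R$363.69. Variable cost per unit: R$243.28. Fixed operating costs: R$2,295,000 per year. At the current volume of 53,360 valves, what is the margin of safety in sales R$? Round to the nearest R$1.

R$12,474,611

Unit CM = price − variable cost = R$363.69 − R$243.28 = R$120.41. Break-even units = R$2,295,000 ÷ R$120.41 = 19,059.88; break-even revenue = 19,059.88 × R$363.69 = R$6,931,887.30.
Current sales = 53,360 × R$363.69 = R$19,406,498.40.
Margin of safety = R$19,406,498.40 − R$6,931,887.30 = R$12,474,611.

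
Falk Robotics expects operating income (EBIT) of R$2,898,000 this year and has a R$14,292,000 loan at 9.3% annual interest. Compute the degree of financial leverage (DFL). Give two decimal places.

Interest = R$1,329,156.00.
DFL = EBIT ÷ (EBIT − I) = R$2,898,000 ÷ (R$2,898,000 − R$1,329,156.00) = R$2,898,000 ÷ R$1,568,844.00 = 1.8472.

1.85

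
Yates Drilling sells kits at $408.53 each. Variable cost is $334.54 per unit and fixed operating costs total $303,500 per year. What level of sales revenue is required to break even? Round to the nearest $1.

Contribution margin per unit = $408.53 − $334.54 = $73.99, a CM ratio of $73.99 ÷ $408.53 = 0.1811.
Break-even sales = FC ÷ CM ratio = $303,500 × $408.53 / $73.99 = $1,675,752.

$1,675,752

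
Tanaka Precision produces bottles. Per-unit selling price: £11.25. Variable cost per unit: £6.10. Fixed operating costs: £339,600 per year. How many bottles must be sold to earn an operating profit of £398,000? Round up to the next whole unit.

143,224 bottles

Contribution margin per unit = £11.25 − £6.10 = £5.15.
Need Q such that Q × £5.15 − £339,600 = £398,000, i.e. Q = £737,600 / £5.15 = 143,223.30 → 143,224.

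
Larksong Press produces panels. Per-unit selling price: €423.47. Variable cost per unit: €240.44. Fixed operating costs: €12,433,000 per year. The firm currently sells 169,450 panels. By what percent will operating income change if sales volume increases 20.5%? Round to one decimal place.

+34.2%

Total contribution margin = 169,450 × €183.03 = €31,014,433.50.
EBIT = €31,014,433.50 − €12,433,000 = €18,581,433.50.
Degree of operating leverage = €31,014,433.50 / €18,581,433.50 = 1.6691.
So EBIT moves 1.6691 × (+20.5%) = +34.2%.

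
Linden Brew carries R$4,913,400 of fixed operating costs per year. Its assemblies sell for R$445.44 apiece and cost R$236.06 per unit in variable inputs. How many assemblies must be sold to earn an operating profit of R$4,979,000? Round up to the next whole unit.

Each unit contributes R$445.44 − R$236.06 = R$209.38.
Required volume = (fixed costs + target profit) ÷ CM = (R$4,913,400 + R$4,979,000) ÷ R$209.38 = 47,246.16, so 47,247 assemblies.

47,247 assemblies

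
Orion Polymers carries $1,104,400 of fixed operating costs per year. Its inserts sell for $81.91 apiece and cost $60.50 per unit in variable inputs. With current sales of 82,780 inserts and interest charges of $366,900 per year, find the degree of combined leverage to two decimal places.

5.89

At 82,780 units, contribution = 82,780 × $21.41 = $1,772,319.80.
Operating income = contribution − fixed costs = $1,772,319.80 − $1,104,400 = $667,919.80. Interest = $366,900.00.
DOL = $1,772,319.80 ÷ $667,919.80 = 2.6535; DFL = $667,919.80 ÷ $301,019.80 = 2.2189.
DCL = DOL × DFL = 2.6535 × 2.2189 = 5.8879.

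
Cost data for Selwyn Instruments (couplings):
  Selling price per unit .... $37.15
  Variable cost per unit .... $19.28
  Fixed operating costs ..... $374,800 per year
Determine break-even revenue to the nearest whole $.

Contribution margin per unit = $37.15 − $19.28 = $17.87, a CM ratio of $17.87 ÷ $37.15 = 0.4810.
Break-even sales = FC ÷ CM ratio = $374,800 × $37.15 / $17.87 = $779,173.

$779,173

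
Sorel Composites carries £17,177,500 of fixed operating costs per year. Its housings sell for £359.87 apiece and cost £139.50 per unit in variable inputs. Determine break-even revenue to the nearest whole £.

£28,051,309

CM per unit = £359.87 − £139.50 = £220.37; CM ratio = £220.37 / £359.87 = 0.6124.
Break-even sales = FC ÷ CM ratio = £17,177,500 × £359.87 / £220.37 = £28,051,309.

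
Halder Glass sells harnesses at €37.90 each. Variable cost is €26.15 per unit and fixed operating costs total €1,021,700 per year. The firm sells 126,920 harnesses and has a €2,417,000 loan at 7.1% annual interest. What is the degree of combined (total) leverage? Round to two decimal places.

At 126,920 units, contribution = 126,920 × €11.75 = €1,491,310.00.
EBIT = €1,491,310.00 − €1,021,700 = €469,610.00. Interest = €171,607.00.
DOL = €1,491,310.00 ÷ €469,610.00 = 3.1756; DFL = €469,610.00 ÷ €298,003.00 = 1.5759.
DCL = DOL × DFL = 3.1756 × 1.5759 = 5.0044.

5.00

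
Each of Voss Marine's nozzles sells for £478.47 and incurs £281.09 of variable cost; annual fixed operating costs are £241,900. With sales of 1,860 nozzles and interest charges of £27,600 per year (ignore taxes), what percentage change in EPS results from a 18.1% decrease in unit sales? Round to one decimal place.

-68.1%

At 1,860 units, contribution = 1,860 × £197.38 = £367,126.80.
EBIT = £367,126.80 − £241,900 = £125,226.80.
After interest of £27,600.00, pre-tax earnings = £97,626.80.
Degree of combined leverage = contribution ÷ (EBIT − I) = £367,126.80 ÷ £97,626.80 = 3.7605.
%ΔEPS = DCL × %ΔSales = 3.7605 × -18.1% = -68.1%.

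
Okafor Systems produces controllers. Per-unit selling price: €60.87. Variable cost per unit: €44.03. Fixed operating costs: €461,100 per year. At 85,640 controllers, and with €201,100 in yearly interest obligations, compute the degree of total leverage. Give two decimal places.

1.85

Contribution at this volume is 85,640 × €16.84 = €1,442,177.60.
EBIT = €1,442,177.60 − €461,100 = €981,077.60. Interest = €201,100.00.
DOL = €1,442,177.60 ÷ €981,077.60 = 1.4700; DFL = €981,077.60 ÷ €779,977.60 = 1.2578.
DCL = DOL × DFL = 1.4700 × 1.2578 = 1.8490.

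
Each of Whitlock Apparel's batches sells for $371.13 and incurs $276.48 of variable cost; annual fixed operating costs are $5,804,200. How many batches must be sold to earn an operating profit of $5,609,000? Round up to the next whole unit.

Contribution margin per unit = $371.13 − $276.48 = $94.65.
Need Q such that Q × $94.65 − $5,804,200 = $5,609,000, i.e. Q = $11,413,200 / $94.65 = 120,583.20 → 120,584.

120,584 batches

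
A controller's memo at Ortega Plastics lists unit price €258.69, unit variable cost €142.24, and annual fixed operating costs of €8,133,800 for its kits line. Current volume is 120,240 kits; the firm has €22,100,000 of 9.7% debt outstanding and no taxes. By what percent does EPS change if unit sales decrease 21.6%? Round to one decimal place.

-81.2%

Contribution at this volume is 120,240 × €116.45 = €14,001,948.00.
EBIT = €14,001,948.00 − €8,133,800 = €5,868,148.00.
Interest = €2,143,700.00, so EBIT − I = €3,724,448.00.
DCL = total CM / (EBIT − I) = €14,001,948.00 / €3,724,448.00 = 3.7595.
EPS therefore changes by 3.7595 × (-21.6%) = -81.2%.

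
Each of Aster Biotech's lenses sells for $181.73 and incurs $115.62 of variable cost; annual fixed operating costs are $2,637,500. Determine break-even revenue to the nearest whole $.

Contribution margin per unit = $181.73 − $115.62 = $66.11, a CM ratio of $66.11 ÷ $181.73 = 0.3638.
Break-even sales = FC ÷ CM ratio = $2,637,500 × $181.73 / $66.11 = $7,250,233.

$7,250,233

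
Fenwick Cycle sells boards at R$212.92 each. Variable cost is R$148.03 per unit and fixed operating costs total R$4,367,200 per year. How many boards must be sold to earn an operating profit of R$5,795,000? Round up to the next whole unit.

156,607 boards

Unit CM = price − variable cost = R$212.92 − R$148.03 = R$64.89.
Units = (FC + target) / CM = (R$4,367,200 + R$5,795,000) / R$64.89 = 156,606.56, so 156,607 boards.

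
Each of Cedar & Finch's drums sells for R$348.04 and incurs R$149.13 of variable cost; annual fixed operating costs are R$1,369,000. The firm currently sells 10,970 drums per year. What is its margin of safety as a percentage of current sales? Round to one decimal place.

37.3%

Contribution margin per unit = R$348.04 − R$149.13 = R$198.91. Break-even units = R$1,369,000 ÷ R$198.91 = 6,882.51; break-even revenue = 6,882.51 × R$348.04 = R$2,395,388.67.
Current sales = 10,970 × R$348.04 = R$3,817,998.80.
Margin of safety = (R$3,817,998.80 − R$2,395,388.67) ÷ R$3,817,998.80 = 37.3%.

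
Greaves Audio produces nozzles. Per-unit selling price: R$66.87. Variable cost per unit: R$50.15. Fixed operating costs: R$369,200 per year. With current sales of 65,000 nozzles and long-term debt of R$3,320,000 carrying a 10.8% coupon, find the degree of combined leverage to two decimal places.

3.03

Total contribution margin = 65,000 × R$16.72 = R$1,086,800.00.
EBIT = R$1,086,800.00 − R$369,200 = R$717,600.00. Interest = R$358,560.00, so EBIT − I = R$359,040.00.
Degree of total leverage = total CM / (EBIT − interest) = R$1,086,800.00 / R$359,040.00 = 3.0270.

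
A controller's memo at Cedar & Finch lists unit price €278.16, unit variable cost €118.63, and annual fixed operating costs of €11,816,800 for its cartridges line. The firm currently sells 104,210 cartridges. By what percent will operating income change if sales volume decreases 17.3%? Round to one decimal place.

Total contribution margin = 104,210 × €159.53 = €16,624,621.30.
EBIT = €16,624,621.30 − €11,816,800 = €4,807,821.30.
Degree of operating leverage = €16,624,621.30 / €4,807,821.30 = 3.4578.
So EBIT moves 3.4578 × (-17.3%) = -59.8%.

-59.8%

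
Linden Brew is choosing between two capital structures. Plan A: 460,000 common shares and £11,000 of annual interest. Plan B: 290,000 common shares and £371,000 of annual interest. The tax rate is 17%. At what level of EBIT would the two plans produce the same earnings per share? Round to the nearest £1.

£985,118

Set EPS_A = EPS_B: (EBIT − £11,000)(1 − 0.17) ÷ 460,000 = (EBIT − £371,000)(1 − 0.17) ÷ 290,000.
Cancelling (1 − t) and cross-multiplying: 290,000·(EBIT − 11,000) = 460,000·(EBIT − 371,000).
Solving, EBIT = (371,000·460,000 − 11,000·290,000) / (460,000 − 290,000) = 167,470,000,000 / 170,000 = 985,117.65.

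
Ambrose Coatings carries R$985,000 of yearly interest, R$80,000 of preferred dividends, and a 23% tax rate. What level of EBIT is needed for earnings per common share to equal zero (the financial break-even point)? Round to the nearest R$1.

R$1,088,896

Preferred dividends are paid after tax, so their pre-tax equivalent is R$80,000 ÷ (1 − 0.23) = R$103,896.10.
Financial break-even EBIT = interest + D_p ÷ (1 − t) = R$985,000 + R$103,896.10 = R$1,088,896.10.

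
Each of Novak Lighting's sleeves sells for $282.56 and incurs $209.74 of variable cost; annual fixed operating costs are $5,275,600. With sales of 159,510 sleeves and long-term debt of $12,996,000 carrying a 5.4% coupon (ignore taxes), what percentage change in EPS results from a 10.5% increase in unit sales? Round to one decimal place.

At 159,510 units, contribution = 159,510 × $72.82 = $11,615,518.20.
EBIT = $11,615,518.20 − $5,275,600 = $6,339,918.20.
After interest of $701,784.00, pre-tax earnings = $5,638,134.20.
DCL = total CM / (EBIT − I) = $11,615,518.20 / $5,638,134.20 = 2.0602.
%ΔEPS = DCL × %ΔSales = 2.0602 × +10.5% = +21.6%.

+21.6%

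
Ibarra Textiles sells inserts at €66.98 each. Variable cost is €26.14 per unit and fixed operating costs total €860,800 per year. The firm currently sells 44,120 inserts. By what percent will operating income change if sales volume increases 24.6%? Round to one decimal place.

+47.1%

At 44,120 units, contribution = 44,120 × €40.84 = €1,801,860.80.
Subtracting fixed costs: EBIT = €1,801,860.80 − €860,800 = €941,060.80.
Degree of operating leverage = €1,801,860.80 / €941,060.80 = 1.9147.
Operating income changes by 1.9147 × +24.6% = +47.1%.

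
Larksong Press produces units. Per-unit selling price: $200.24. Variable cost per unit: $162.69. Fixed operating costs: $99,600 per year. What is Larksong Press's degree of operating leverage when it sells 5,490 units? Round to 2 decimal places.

1.93

Total contribution margin = 5,490 × $37.55 = $206,149.50.
Operating income = contribution − fixed costs = $206,149.50 − $99,600 = $106,549.50.
DOL = contribution ÷ EBIT = $206,149.50 ÷ $106,549.50 = 1.9348.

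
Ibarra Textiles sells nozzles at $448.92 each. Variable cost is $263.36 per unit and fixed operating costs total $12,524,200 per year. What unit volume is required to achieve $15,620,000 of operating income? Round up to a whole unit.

151,672 nozzles

Each unit contributes $448.92 − $263.36 = $185.56.
Units = (FC + target) / CM = ($12,524,200 + $15,620,000) / $185.56 = 151,671.70, so 151,672 nozzles.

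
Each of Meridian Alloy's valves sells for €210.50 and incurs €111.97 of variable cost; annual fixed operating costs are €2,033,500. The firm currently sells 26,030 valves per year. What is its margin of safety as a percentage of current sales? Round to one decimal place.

20.7%

Unit CM = price − variable cost = €210.50 − €111.97 = €98.53. Break-even units = €2,033,500 ÷ €98.53 = 20,638.38; break-even revenue = 20,638.38 × €210.50 = €4,344,379.88.
Actual sales revenue = 26,030 × €210.50 = €5,479,315.00.
Margin of safety = (€5,479,315.00 − €4,344,379.88) ÷ €5,479,315.00 = 20.7%.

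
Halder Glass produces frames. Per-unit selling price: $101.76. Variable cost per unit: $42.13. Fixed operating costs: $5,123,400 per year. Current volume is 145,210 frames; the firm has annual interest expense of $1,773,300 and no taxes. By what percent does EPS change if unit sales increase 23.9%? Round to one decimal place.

Contribution at this volume is 145,210 × $59.63 = $8,658,872.30.
EBIT = $8,658,872.30 − $5,123,400 = $3,535,472.30.
After interest of $1,773,300.00, pre-tax earnings = $1,762,172.30.
Degree of combined leverage = contribution ÷ (EBIT − I) = $8,658,872.30 ÷ $1,762,172.30 = 4.9137.
%ΔEPS = DCL × %ΔSales = 4.9137 × +23.9% = +117.4%.

+117.4%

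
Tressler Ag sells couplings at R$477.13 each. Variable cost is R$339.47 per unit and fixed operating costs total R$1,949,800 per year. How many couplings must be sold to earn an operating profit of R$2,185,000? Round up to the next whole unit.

Contribution margin per unit = R$477.13 − R$339.47 = R$137.66.
Required volume = (fixed costs + target profit) ÷ CM = (R$1,949,800 + R$2,185,000) ÷ R$137.66 = 30,036.32, so 30,037 couplings.

30,037 couplings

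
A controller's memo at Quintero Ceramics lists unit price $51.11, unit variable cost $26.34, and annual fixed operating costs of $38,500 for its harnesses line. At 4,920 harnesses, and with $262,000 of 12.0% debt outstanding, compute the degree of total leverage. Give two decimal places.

2.35

Total contribution margin = 4,920 × $24.77 = $121,868.40.
EBIT = $121,868.40 − $38,500 = $83,368.40. Interest = $31,440.00, so EBIT − I = $51,928.40.
DCL = contribution ÷ (EBIT − I) = $121,868.40 ÷ $51,928.40 = 2.3469.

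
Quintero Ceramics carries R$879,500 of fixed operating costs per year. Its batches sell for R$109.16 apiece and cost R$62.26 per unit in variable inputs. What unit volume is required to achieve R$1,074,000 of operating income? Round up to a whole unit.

Unit CM = price − variable cost = R$109.16 − R$62.26 = R$46.90.
Units = (FC + target) / CM = (R$879,500 + R$1,074,000) / R$46.90 = 41,652.45, so 41,653 batches.

41,653 batches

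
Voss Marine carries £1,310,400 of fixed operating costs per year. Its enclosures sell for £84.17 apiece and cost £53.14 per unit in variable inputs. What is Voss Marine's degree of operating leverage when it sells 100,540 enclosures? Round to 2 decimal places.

Contribution at this volume is 100,540 × £31.03 = £3,119,756.20.
EBIT = £3,119,756.20 − £1,310,400 = £1,809,356.20.
So DOL = total CM / EBIT = £3,119,756.20 / £1,809,356.20 = 1.7242.

1.72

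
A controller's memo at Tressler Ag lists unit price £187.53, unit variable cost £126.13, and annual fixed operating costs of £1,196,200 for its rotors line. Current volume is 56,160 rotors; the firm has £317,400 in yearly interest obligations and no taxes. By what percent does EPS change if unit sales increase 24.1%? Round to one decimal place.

Contribution at this volume is 56,160 × £61.40 = £3,448,224.00.
EBIT = £3,448,224.00 − £1,196,200 = £2,252,024.00.
Interest = £317,400.00, so EBIT − I = £1,934,624.00.
DCL = total CM / (EBIT − I) = £3,448,224.00 / £1,934,624.00 = 1.7824.
%ΔEPS = DCL × %ΔSales = 1.7824 × +24.1% = +43.0%.

+43.0%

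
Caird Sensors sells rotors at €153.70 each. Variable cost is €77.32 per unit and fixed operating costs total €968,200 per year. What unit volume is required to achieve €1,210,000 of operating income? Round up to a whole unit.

Contribution margin per unit = €153.70 − €77.32 = €76.38.
Need Q such that Q × €76.38 − €968,200 = €1,210,000, i.e. Q = €2,178,200 / €76.38 = 28,517.94 → 28,518.

28,518 rotors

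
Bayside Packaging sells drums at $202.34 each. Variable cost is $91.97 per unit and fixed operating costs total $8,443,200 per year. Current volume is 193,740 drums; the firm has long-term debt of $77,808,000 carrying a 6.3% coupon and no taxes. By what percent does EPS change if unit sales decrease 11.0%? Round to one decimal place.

-29.3%

Total contribution margin = 193,740 × $110.37 = $21,383,083.80.
EBIT = $21,383,083.80 − $8,443,200 = $12,939,883.80.
After interest of $4,901,904.00, pre-tax earnings = $8,037,979.80.
DCL = total CM / (EBIT − I) = $21,383,083.80 / $8,037,979.80 = 2.6603.
%ΔEPS = DCL × %ΔSales = 2.6603 × -11.0% = -29.3%.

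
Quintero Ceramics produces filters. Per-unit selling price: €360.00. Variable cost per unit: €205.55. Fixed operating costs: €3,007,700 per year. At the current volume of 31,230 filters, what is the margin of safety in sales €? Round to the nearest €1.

Each unit contributes €360.00 − €205.55 = €154.45. Break-even units = €3,007,700 ÷ €154.45 = 19,473.62; break-even revenue = 19,473.62 × €360.00 = €7,010,501.78.
Current sales = 31,230 × €360.00 = €11,242,800.00.
Margin of safety = €11,242,800.00 − €7,010,501.78 = €4,232,298.

€4,232,298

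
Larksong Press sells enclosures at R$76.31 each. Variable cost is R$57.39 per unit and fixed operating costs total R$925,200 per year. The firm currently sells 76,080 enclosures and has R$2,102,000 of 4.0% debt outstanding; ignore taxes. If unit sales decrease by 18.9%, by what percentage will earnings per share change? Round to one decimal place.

Contribution at this volume is 76,080 × R$18.92 = R$1,439,433.60.
Operating income = contribution − fixed costs = R$1,439,433.60 − R$925,200 = R$514,233.60.
Interest = R$84,080.00, so EBIT − I = R$430,153.60.
DCL = total CM / (EBIT − I) = R$1,439,433.60 / R$430,153.60 = 3.3463.
%ΔEPS = DCL × %ΔSales = 3.3463 × -18.9% = -63.2%.

-63.2%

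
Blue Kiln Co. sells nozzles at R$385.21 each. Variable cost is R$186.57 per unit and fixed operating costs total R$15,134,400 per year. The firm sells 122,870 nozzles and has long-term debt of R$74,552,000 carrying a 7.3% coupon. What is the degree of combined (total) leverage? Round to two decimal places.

At 122,870 units, contribution = 122,870 × R$198.64 = R$24,406,896.80.
EBIT = R$24,406,896.80 − R$15,134,400 = R$9,272,496.80. Interest = R$5,442,296.00.
DOL = R$24,406,896.80 ÷ R$9,272,496.80 = 2.6322; DFL = R$9,272,496.80 ÷ R$3,830,200.80 = 2.4209.
DCL = DOL × DFL = 2.6322 × 2.4209 = 6.3723.

6.37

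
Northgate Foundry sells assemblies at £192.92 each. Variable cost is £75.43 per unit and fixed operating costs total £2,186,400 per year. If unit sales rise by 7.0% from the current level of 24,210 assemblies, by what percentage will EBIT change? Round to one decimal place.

+30.3%

At 24,210 units, contribution = 24,210 × £117.49 = £2,844,432.90.
Operating income = contribution − fixed costs = £2,844,432.90 − £2,186,400 = £658,032.90.
So DOL = total CM / EBIT = £2,844,432.90 / £658,032.90 = 4.3226.
%ΔEBIT = DOL × %ΔSales = 4.3226 × +7.0% = +30.3%.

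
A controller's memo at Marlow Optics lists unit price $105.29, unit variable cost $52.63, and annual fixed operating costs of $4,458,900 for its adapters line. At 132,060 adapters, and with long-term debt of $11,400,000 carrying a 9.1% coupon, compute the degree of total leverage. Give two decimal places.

4.77

Total contribution margin = 132,060 × $52.66 = $6,954,279.60.
EBIT = $6,954,279.60 − $4,458,900 = $2,495,379.60. Interest = $1,037,400.00.
DOL = $6,954,279.60 ÷ $2,495,379.60 = 2.7869; DFL = $2,495,379.60 ÷ $1,457,979.60 = 1.7115.
DCL = DOL × DFL = 2.7869 × 1.7115 = 4.7698.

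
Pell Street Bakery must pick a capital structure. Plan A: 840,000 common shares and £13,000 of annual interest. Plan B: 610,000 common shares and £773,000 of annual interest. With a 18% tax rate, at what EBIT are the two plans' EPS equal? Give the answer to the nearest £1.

£2,788,652

At indifference, (EBIT − 13,000)(1 − t)/840,000 = (EBIT − 773,000)(1 − t)/610,000.
The (1 − t) factor cancels: (EBIT − 13,000) × 610,000 = (EBIT − 773,000) × 840,000.
Solving, EBIT = (773,000·840,000 − 13,000·610,000) / (840,000 − 610,000) = 641,390,000,000 / 230,000 = 2,788,652.17.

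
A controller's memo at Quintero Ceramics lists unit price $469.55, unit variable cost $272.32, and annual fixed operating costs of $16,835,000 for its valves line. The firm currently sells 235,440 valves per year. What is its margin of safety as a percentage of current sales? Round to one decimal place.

63.7%

Unit CM = price − variable cost = $469.55 − $272.32 = $197.23. Break-even units = $16,835,000 ÷ $197.23 = 85,357.20; break-even revenue = 85,357.20 × $469.55 = $40,079,471.94.
Current sales = 235,440 × $469.55 = $110,550,852.00.
Margin of safety = ($110,550,852.00 − $40,079,471.94) ÷ $110,550,852.00 = 63.7%.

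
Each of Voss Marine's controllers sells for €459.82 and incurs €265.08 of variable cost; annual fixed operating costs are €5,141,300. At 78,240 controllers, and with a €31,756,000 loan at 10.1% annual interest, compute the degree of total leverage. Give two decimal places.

Contribution at this volume is 78,240 × €194.74 = €15,236,457.60.
Operating income = contribution − fixed costs = €15,236,457.60 − €5,141,300 = €10,095,157.60. Interest = €3,207,356.00, so EBIT − I = €6,887,801.60.
Degree of total leverage = total CM / (EBIT − interest) = €15,236,457.60 / €6,887,801.60 = 2.2121.

2.21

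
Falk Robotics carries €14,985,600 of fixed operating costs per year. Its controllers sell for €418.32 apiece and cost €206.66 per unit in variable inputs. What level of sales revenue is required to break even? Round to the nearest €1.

€29,617,198

Contribution margin per unit = €418.32 − €206.66 = €211.66, a CM ratio of €211.66 ÷ €418.32 = 0.5060.
Break-even revenue = fixed costs × price ÷ CM = €14,985,600 × €418.32 ÷ €211.66 = €29,617,198.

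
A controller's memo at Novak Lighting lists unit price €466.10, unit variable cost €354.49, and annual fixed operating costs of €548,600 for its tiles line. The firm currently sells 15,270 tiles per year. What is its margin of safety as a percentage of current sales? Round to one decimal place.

67.8%

Unit CM = price − variable cost = €466.10 − €354.49 = €111.61. Break-even units = €548,600 ÷ €111.61 = 4,915.33; break-even revenue = 4,915.33 × €466.10 = €2,291,035.39.
Current sales = 15,270 × €466.10 = €7,117,347.00.
Margin of safety = (€7,117,347.00 − €2,291,035.39) ÷ €7,117,347.00 = 67.8%.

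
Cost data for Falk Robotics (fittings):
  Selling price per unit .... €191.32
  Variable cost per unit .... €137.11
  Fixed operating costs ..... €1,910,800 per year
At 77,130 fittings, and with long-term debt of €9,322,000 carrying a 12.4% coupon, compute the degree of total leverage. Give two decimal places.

Total contribution margin = 77,130 × €54.21 = €4,181,217.30.
EBIT = €4,181,217.30 − €1,910,800 = €2,270,417.30. Interest = €1,155,928.00.
DOL = €4,181,217.30 ÷ €2,270,417.30 = 1.8416; DFL = €2,270,417.30 ÷ €1,114,489.30 = 2.0372.
DCL = DOL × DFL = 1.8416 × 2.0372 = 3.7517.

3.75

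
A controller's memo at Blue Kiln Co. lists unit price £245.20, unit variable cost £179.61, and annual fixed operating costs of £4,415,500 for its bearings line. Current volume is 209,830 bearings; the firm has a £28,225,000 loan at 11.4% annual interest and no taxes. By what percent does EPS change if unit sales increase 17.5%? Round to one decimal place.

Total contribution margin = 209,830 × £65.59 = £13,762,749.70.
Operating income = contribution − fixed costs = £13,762,749.70 − £4,415,500 = £9,347,249.70.
After interest of £3,217,650.00, pre-tax earnings = £6,129,599.70.
DCL = total CM / (EBIT − I) = £13,762,749.70 / £6,129,599.70 = 2.2453.
%ΔEPS = DCL × %ΔSales = 2.2453 × +17.5% = +39.3%.

+39.3%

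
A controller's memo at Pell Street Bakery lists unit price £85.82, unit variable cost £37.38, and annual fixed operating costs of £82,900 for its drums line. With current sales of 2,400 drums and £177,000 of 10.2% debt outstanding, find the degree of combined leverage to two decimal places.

7.60

At 2,400 units, contribution = 2,400 × £48.44 = £116,256.00.
Subtracting fixed costs: EBIT = £116,256.00 − £82,900 = £33,356.00. Interest = £18,054.00.
DOL = £116,256.00 ÷ £33,356.00 = 3.4853; DFL = £33,356.00 ÷ £15,302.00 = 2.1798.
DCL = DOL × DFL = 3.4853 × 2.1798 = 7.5973.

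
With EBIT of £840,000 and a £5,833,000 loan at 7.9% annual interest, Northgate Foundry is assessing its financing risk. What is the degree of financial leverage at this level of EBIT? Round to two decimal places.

Annual interest charges come to £460,807.00.
Degree of financial leverage = EBIT / (EBIT − interest) = £840,000 / £379,193.00 = 2.2152.

2.22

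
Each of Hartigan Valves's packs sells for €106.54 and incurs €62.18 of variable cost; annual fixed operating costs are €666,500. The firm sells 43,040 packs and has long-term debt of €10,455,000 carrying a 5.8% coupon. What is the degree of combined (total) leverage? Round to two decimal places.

3.00

At 43,040 units, contribution = 43,040 × €44.36 = €1,909,254.40.
Operating income = contribution − fixed costs = €1,909,254.40 − €666,500 = €1,242,754.40. Interest = €606,390.00.
DOL = €1,909,254.40 ÷ €1,242,754.40 = 1.5363; DFL = €1,242,754.40 ÷ €636,364.40 = 1.9529.
Combined leverage = 1.5363 × 1.9529 = 3.0002.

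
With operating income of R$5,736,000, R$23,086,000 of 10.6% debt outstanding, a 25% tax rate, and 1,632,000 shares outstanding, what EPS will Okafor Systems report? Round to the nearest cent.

Pre-tax income = R$5,736,000 − R$2,447,116.00 = R$3,288,884.00.
After tax at 25%: net income = R$3,288,884.00 × 0.75 = R$2,466,663.00.
EPS = R$2,466,663.00 ÷ 1,632,000 = R$1.51.

R$1.51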